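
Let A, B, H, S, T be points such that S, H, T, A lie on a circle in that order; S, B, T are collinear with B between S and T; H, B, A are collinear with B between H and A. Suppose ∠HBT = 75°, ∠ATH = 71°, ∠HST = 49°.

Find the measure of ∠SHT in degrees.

∠SHT = 86°

1. ∠HBS = 105°  [linear pair at B on ST]
2. ∠ASH = 109°  [cyclic SHTA, opposite ∠S+∠T]
3. ∠AHS = 26°  [△SBH]
4. ∠HAS = 45°  [△SHA]
5. ∠HTS = 45°  [same arc SH]
6. ∠SHT = 86°  [△SHT]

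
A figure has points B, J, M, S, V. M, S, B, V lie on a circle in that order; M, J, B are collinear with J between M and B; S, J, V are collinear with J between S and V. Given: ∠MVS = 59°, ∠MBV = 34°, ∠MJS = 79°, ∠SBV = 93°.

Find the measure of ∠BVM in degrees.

∠BVM = 126°

1. ∠MBS = 59°  [same arc MS]
2. ∠MSV = 34°  [same arc MV]
3. ∠BMS = 67°  [△MJS]
4. ∠BSM = 54°  [△MSB]
5. ∠BVM = 126°  [cyclic MSBV, opposite ∠S+∠V]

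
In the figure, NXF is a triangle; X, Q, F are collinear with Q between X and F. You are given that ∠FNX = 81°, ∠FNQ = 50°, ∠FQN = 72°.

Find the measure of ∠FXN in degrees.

1. ∠NFQ = 58°  [△NQF]
2. ∠NFX = 58°  [Q on ray FX]
3. ∠FXN = 41°  [△NXF]

∠FXN = 41°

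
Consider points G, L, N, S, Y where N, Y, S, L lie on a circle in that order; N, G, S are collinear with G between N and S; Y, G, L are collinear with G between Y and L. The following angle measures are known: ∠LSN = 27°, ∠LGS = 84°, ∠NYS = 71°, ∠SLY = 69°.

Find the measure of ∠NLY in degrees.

1. ∠LGN = 96°  [linear pair at G on NS]
2. ∠NLS = 109°  [cyclic NYSL, opposite ∠Y+∠L]
3. ∠LNS = 44°  [△NSL]
4. ∠NLY = 40°  [△NGL]

∠NLY = 40°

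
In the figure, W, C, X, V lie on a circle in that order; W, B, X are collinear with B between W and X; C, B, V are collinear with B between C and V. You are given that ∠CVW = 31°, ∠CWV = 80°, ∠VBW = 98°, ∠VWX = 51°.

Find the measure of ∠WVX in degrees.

1. ∠VCW = 69°  [△WCV]
2. ∠VXW = 69°  [same arc WV]
3. ∠WVX = 60°  [△WXV]

∠WVX = 60°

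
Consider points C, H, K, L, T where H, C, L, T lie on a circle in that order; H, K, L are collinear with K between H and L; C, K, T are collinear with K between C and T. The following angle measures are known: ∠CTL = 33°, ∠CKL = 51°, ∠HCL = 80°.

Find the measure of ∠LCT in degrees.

∠LCT = 62°

1. ∠CHL = 33°  [same arc CL]
2. ∠CLH = 67°  [△HCL]
3. ∠LCT = 62°  [△CKL]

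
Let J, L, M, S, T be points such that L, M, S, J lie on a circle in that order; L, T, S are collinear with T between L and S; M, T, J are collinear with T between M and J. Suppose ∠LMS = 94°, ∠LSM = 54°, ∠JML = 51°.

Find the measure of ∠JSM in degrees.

∠JSM = 105°

1. ∠LJM = 54°  [same arc LM]
2. ∠JLM = 75°  [△LMJ]
3. ∠JSM = 105°  [cyclic LMSJ, opposite ∠L+∠S]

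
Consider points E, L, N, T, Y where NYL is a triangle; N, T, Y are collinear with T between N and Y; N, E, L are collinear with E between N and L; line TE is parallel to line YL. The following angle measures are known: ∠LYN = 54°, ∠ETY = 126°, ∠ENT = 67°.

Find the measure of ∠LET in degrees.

1. ∠ETN = 54°  [TE∥YL, corresponding at T]
2. ∠NET = 59°  [△NTE]
3. ∠LET = 121°  [linear pair at E on NL]

∠LET = 121°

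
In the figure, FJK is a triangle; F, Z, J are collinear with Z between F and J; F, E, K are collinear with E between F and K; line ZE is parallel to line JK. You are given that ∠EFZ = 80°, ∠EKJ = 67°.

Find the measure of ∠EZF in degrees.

1. ∠JFK = 80°  [Z on FJ, E on FK]
2. ∠FKJ = 67°  [E on ray KF]
3. ∠FJK = 33°  [△FJK]
4. ∠EZF = 33°  [ZE∥JK, corresponding at Z]

∠EZF = 33°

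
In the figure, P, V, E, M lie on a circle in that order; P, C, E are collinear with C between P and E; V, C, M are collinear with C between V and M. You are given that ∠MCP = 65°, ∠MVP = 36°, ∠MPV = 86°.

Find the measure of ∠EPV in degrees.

1. ∠ECV = 65°  [vertical angles at C]
2. ∠PCV = 115°  [linear pair at C on PE]
3. ∠EPV = 29°  [△PCV]

∠EPV = 29°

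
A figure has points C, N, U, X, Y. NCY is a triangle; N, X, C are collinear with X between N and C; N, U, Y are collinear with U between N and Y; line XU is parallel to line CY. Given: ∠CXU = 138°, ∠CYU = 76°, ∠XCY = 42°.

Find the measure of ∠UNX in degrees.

∠UNX = 62°

1. ∠CYN = 76°  [U on ray YN]
2. ∠NCY = 42°  [X on ray CN]
3. ∠CNY = 62°  [△NCY]
4. ∠UNX = 62°  [X on NC, U on NY]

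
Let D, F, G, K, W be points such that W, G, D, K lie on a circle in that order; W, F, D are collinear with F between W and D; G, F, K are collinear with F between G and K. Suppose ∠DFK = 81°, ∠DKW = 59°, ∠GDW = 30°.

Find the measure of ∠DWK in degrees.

∠DWK = 51°

1. ∠KFW = 99°  [linear pair at F on WD]
2. ∠GKW = 30°  [same arc WG]
3. ∠DWK = 51°  [△WFK]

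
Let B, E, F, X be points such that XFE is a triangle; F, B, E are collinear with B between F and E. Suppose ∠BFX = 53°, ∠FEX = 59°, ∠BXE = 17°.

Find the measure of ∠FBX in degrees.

1. ∠BEX = 59°  [B on ray EF]
2. ∠EBX = 104°  [△XBE]
3. ∠FBX = 76°  [linear pair at B on FE]

∠FBX = 76°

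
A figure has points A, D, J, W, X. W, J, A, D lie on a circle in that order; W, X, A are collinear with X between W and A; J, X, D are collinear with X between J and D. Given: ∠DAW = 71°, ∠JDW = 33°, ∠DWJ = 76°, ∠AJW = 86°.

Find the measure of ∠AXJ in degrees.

∠AXJ = 132°

1. ∠DJW = 71°  [same arc WD]
2. ∠JAW = 33°  [same arc WJ]
3. ∠AWJ = 61°  [△WJA]
4. ∠JXW = 48°  [△WXJ]
5. ∠AXJ = 132°  [linear pair at X on WA]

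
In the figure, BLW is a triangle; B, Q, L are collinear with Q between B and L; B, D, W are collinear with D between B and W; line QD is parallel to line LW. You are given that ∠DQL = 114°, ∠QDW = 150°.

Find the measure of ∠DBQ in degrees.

∠DBQ = 84°

1. ∠BQD = 66°  [linear pair at Q on BL]
2. ∠BDQ = 30°  [linear pair at D on BW]
3. ∠DBQ = 84°  [△BQD]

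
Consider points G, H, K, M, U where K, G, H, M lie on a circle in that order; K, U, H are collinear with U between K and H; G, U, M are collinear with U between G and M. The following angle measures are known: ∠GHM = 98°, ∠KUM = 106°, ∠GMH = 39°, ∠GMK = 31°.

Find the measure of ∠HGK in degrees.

1. ∠GKH = 39°  [same arc GH]
2. ∠GHK = 31°  [same arc KG]
3. ∠HGK = 110°  [△KGH]

∠HGK = 110°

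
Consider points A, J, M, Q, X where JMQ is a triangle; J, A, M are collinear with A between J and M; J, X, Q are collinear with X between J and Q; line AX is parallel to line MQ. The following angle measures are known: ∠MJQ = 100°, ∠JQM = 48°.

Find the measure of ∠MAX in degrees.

1. ∠JMQ = 32°  [△JMQ]
2. ∠JAX = 32°  [AX∥MQ, corresponding at A]
3. ∠MAX = 148°  [linear pair at A on JM]

∠MAX = 148°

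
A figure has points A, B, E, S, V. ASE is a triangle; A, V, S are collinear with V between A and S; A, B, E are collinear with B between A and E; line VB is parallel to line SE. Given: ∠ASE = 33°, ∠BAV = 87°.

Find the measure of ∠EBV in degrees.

∠EBV = 120°

1. ∠AVB = 33°  [VB∥SE, corresponding at V]
2. ∠ABV = 60°  [△AVB]
3. ∠EBV = 120°  [linear pair at B on AE]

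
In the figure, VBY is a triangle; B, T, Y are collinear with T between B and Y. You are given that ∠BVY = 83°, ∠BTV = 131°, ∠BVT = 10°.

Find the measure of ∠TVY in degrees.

∠TVY = 73°

1. ∠TBV = 39°  [△VBT]
2. ∠VTY = 49°  [linear pair at T on BY]
3. ∠VBY = 39°  [T on ray BY]
4. ∠BYV = 58°  [△VBY]
5. ∠TYV = 58°  [T on ray YB]
6. ∠TVY = 73°  [△VTY]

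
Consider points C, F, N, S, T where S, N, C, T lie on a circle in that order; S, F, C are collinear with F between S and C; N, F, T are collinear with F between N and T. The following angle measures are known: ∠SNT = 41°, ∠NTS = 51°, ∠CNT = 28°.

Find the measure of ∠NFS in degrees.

∠NFS = 79°

1. ∠NCS = 51°  [same arc SN]
2. ∠CFN = 101°  [△NFC]
3. ∠NFS = 79°  [linear pair at F on SC]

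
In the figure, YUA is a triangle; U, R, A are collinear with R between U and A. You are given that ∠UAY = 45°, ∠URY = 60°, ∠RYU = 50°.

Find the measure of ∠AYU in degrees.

1. ∠RUY = 70°  [△YUR]
2. ∠AUY = 70°  [R on ray UA]
3. ∠AYU = 65°  [△YUA]

∠AYU = 65°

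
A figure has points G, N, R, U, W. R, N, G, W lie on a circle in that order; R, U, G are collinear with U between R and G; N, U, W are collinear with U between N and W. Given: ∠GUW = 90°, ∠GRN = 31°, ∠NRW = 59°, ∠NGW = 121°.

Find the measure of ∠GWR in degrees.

1. ∠NUR = 90°  [vertical angles at U]
2. ∠RUW = 90°  [linear pair at U on RG]
3. ∠GWN = 31°  [same arc NG]
4. ∠RNW = 59°  [△RUN]
5. ∠NWR = 62°  [△RNW]
6. ∠GRW = 28°  [△RUW]
7. ∠RGW = 59°  [△GUW]
8. ∠GWR = 93°  [△RGW]

∠GWR = 93°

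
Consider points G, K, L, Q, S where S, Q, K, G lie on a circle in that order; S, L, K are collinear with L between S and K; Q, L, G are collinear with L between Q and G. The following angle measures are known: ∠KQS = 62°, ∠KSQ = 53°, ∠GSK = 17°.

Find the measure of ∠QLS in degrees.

∠QLS = 82°

1. ∠QKS = 65°  [△SQK]
2. ∠GQK = 17°  [same arc KG]
3. ∠KLQ = 98°  [△QLK]
4. ∠QLS = 82°  [linear pair at L on SK]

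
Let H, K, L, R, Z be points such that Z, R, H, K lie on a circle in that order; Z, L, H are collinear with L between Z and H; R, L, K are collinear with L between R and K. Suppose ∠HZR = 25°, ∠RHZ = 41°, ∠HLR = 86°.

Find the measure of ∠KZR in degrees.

∠KZR = 78°

1. ∠HKR = 25°  [same arc RH]
2. ∠HRK = 53°  [△RLH]
3. ∠KHR = 102°  [△RHK]
4. ∠KZR = 78°  [cyclic ZRHK, opposite ∠Z+∠H]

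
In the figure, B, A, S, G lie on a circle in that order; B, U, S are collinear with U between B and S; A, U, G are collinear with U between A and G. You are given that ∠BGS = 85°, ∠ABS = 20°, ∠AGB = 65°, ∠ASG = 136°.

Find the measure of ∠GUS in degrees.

∠GUS = 89°

1. ∠BAS = 95°  [cyclic BASG, opposite ∠A+∠G]
2. ∠AGS = 20°  [same arc AS]
3. ∠ASB = 65°  [△BAS]
4. ∠GAS = 24°  [△ASG]
5. ∠AUS = 91°  [△AUS]
6. ∠BUG = 91°  [vertical angles at U]
7. ∠GUS = 89°  [linear pair at U on BS]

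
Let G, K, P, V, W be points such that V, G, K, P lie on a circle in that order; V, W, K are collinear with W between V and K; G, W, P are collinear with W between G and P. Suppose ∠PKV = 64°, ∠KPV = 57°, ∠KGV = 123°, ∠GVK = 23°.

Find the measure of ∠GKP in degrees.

∠GKP = 98°

1. ∠KVP = 59°  [△VKP]
2. ∠GPK = 23°  [same arc GK]
3. ∠KGP = 59°  [same arc KP]
4. ∠GKP = 98°  [△GKP]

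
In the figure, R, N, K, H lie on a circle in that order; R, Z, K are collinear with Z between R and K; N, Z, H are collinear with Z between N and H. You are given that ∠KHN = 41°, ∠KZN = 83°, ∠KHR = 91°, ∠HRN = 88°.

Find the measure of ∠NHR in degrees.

1. ∠KRN = 41°  [same arc NK]
2. ∠KNR = 89°  [cyclic RNKH, opposite ∠N+∠H]
3. ∠NKR = 50°  [△RNK]
4. ∠NHR = 50°  [same arc RN]

∠NHR = 50°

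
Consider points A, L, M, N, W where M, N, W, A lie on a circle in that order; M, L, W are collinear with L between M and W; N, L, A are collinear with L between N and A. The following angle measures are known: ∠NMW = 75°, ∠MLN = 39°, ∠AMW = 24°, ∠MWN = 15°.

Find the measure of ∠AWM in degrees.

1. ∠NAW = 75°  [same arc NW]
2. ∠ALW = 39°  [vertical angles at L]
3. ∠AWM = 66°  [△WLA]

∠AWM = 66°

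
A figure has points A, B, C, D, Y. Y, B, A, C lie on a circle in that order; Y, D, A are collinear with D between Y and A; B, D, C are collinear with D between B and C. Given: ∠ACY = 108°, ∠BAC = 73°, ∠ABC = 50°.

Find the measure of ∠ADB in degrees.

∠ADB = 79°

1. ∠ABY = 72°  [cyclic YBAC, opposite ∠B+∠C]
2. ∠ACB = 57°  [△BAC]
3. ∠AYB = 57°  [same arc BA]
4. ∠BAY = 51°  [△YBA]
5. ∠ADB = 79°  [△BDA]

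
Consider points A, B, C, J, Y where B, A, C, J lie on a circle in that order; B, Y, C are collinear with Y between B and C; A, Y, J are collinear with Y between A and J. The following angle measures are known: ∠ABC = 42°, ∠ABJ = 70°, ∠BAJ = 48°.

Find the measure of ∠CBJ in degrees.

1. ∠AJC = 42°  [same arc AC]
2. ∠ACJ = 110°  [cyclic BACJ, opposite ∠B+∠C]
3. ∠CAJ = 28°  [△ACJ]
4. ∠CBJ = 28°  [same arc CJ]

∠CBJ = 28°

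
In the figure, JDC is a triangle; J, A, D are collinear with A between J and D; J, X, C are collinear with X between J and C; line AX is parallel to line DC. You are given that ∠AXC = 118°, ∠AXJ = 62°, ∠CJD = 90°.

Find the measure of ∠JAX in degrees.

1. ∠DCJ = 62°  [AX∥DC, corresponding at X]
2. ∠CDJ = 28°  [△JDC]
3. ∠JAX = 28°  [AX∥DC, corresponding at A]

∠JAX = 28°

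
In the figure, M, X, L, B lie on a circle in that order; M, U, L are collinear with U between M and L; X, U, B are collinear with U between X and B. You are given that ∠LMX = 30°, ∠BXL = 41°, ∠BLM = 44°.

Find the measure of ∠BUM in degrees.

∠BUM = 74°

1. ∠LBX = 30°  [same arc XL]
2. ∠BUL = 106°  [△LUB]
3. ∠BUM = 74°  [linear pair at U on ML]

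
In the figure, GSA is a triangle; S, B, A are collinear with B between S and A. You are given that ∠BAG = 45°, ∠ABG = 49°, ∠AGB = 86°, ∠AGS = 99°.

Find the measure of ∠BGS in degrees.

1. ∠GAS = 45°  [B on ray AS]
2. ∠GBS = 131°  [linear pair at B on SA]
3. ∠ASG = 36°  [△GSA]
4. ∠BSG = 36°  [B on ray SA]
5. ∠BGS = 13°  [△GSB]

∠BGS = 13°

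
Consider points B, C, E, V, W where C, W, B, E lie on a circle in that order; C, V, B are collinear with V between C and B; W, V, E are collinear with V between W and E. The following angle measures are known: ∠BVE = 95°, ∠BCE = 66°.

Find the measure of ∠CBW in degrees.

∠CBW = 29°

1. ∠CVW = 95°  [vertical angles at V]
2. ∠BWE = 66°  [same arc BE]
3. ∠BVW = 85°  [linear pair at V on CB]
4. ∠CBW = 29°  [△WVB]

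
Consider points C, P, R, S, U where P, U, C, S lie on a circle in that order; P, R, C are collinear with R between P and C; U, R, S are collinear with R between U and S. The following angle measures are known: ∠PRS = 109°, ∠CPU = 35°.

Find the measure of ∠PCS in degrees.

1. ∠CRS = 71°  [linear pair at R on PC]
2. ∠CSU = 35°  [same arc UC]
3. ∠PCS = 74°  [△CRS]

∠PCS = 74°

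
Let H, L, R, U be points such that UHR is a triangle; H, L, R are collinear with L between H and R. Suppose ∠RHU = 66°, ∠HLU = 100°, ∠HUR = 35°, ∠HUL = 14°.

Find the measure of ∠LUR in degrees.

∠LUR = 21°

1. ∠HRU = 79°  [△UHR]
2. ∠RLU = 80°  [linear pair at L on HR]
3. ∠LRU = 79°  [L on ray RH]
4. ∠LUR = 21°  [△ULR]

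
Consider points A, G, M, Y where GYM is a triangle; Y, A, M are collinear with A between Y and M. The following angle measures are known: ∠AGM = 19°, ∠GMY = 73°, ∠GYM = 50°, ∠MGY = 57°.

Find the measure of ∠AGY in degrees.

1. ∠AMG = 73°  [A on ray MY]
2. ∠AYG = 50°  [A on ray YM]
3. ∠GAM = 88°  [△GAM]
4. ∠GAY = 92°  [linear pair at A on YM]
5. ∠AGY = 38°  [△GYA]

∠AGY = 38°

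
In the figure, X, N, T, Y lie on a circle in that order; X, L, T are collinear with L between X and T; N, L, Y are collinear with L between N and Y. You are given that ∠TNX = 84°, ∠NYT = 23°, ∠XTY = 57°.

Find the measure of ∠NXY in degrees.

1. ∠TYX = 96°  [cyclic XNTY, opposite ∠N+∠Y]
2. ∠TLY = 100°  [△TLY]
3. ∠XNY = 57°  [same arc XY]
4. ∠TXY = 27°  [△XTY]
5. ∠XLY = 80°  [linear pair at L on XT]
6. ∠NYX = 73°  [△XLY]
7. ∠NXY = 50°  [△XNY]

∠NXY = 50°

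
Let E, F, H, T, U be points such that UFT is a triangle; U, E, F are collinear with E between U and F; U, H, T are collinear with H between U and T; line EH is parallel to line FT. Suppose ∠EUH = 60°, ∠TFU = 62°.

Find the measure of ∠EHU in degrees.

∠EHU = 58°

1. ∠FUT = 60°  [E on UF, H on UT]
2. ∠FTU = 58°  [△UFT]
3. ∠EHU = 58°  [EH∥FT, corresponding at H]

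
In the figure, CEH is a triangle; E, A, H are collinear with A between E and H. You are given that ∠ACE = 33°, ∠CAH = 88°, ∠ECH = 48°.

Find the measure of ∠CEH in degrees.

1. ∠CAE = 92°  [linear pair at A on EH]
2. ∠AEC = 55°  [△CEA]
3. ∠CEH = 55°  [A on ray EH]

∠CEH = 55°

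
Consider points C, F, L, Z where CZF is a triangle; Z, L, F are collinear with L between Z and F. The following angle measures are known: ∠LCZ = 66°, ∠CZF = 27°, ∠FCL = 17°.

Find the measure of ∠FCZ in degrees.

∠FCZ = 83°

1. ∠CZL = 27°  [L on ray ZF]
2. ∠CLZ = 87°  [△CZL]
3. ∠CLF = 93°  [linear pair at L on ZF]
4. ∠CFL = 70°  [△CLF]
5. ∠CFZ = 70°  [L on ray FZ]
6. ∠FCZ = 83°  [△CZF]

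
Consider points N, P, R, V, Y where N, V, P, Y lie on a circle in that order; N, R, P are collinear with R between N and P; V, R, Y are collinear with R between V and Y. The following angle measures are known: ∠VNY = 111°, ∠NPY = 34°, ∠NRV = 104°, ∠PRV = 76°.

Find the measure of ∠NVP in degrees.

∠NVP = 103°

1. ∠NVY = 34°  [same arc NY]
2. ∠PNV = 42°  [△NRV]
3. ∠NYV = 35°  [△NVY]
4. ∠NPV = 35°  [same arc NV]
5. ∠NVP = 103°  [△NVP]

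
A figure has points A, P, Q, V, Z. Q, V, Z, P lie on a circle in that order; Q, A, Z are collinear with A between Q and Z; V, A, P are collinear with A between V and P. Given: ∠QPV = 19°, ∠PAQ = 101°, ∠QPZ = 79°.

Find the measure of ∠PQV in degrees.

∠PQV = 120°

1. ∠PQZ = 60°  [△QAP]
2. ∠PZQ = 41°  [△QZP]
3. ∠PVQ = 41°  [same arc QP]
4. ∠PQV = 120°  [△QVP]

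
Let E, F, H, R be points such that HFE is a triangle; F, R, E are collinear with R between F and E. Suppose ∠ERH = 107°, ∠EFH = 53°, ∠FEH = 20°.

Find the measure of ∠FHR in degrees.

∠FHR = 54°

1. ∠FRH = 73°  [linear pair at R on FE]
2. ∠HFR = 53°  [R on ray FE]
3. ∠FHR = 54°  [△HFR]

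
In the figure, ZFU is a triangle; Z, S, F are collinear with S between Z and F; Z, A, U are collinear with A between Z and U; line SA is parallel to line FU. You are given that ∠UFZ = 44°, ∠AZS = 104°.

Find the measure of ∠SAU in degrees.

∠SAU = 148°

1. ∠ASZ = 44°  [SA∥FU, corresponding at S]
2. ∠SAZ = 32°  [△ZSA]
3. ∠SAU = 148°  [linear pair at A on ZU]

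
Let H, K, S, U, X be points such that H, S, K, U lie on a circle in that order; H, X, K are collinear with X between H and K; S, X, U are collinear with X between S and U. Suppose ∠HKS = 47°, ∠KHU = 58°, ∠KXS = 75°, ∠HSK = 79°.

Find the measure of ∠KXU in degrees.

∠KXU = 105°

1. ∠HUS = 47°  [same arc HS]
2. ∠HXU = 75°  [△HXU]
3. ∠KXU = 105°  [linear pair at X on HK]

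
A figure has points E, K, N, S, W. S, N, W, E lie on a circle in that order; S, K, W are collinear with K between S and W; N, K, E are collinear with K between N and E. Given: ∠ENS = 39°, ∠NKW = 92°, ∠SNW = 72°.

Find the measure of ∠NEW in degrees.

∠NEW = 53°

1. ∠EWS = 39°  [same arc SE]
2. ∠EKS = 92°  [vertical angles at K]
3. ∠EKW = 88°  [linear pair at K on SW]
4. ∠NEW = 53°  [△WKE]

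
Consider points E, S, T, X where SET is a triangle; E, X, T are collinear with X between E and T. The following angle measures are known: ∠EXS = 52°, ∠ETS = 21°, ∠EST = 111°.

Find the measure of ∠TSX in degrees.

∠TSX = 31°

1. ∠SXT = 128°  [linear pair at X on ET]
2. ∠STX = 21°  [X on ray TE]
3. ∠TSX = 31°  [△SXT]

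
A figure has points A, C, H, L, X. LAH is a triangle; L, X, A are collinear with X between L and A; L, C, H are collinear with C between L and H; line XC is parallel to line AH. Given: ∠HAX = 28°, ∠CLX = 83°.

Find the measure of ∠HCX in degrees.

∠HCX = 111°

1. ∠HAL = 28°  [X on ray AL]
2. ∠ALH = 83°  [X on LA, C on LH]
3. ∠AHL = 69°  [△LAH]
4. ∠LCX = 69°  [XC∥AH, corresponding at C]
5. ∠HCX = 111°  [linear pair at C on LH]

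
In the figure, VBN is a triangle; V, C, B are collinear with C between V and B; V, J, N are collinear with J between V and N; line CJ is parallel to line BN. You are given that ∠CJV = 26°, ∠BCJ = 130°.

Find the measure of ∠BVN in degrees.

1. ∠JCV = 50°  [linear pair at C on VB]
2. ∠CVJ = 104°  [△VCJ]
3. ∠BVN = 104°  [C on VB, J on VN]

∠BVN = 104°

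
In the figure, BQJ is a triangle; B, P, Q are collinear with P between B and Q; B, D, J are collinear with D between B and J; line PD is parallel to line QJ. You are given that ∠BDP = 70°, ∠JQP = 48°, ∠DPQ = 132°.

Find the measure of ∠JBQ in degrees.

1. ∠BJQ = 70°  [PD∥QJ, corresponding at D]
2. ∠BQJ = 48°  [P on ray QB]
3. ∠JBQ = 62°  [△BQJ]

∠JBQ = 62°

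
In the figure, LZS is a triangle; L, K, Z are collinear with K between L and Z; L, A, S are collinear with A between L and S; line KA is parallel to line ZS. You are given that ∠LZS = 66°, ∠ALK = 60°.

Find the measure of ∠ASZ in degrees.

1. ∠AKL = 66°  [KA∥ZS, corresponding at K]
2. ∠KAL = 54°  [△LKA]
3. ∠KAS = 126°  [linear pair at A on LS]
4. ∠ASZ = 54°  [KA∥ZS, co-interior at S–A]

∠ASZ = 54°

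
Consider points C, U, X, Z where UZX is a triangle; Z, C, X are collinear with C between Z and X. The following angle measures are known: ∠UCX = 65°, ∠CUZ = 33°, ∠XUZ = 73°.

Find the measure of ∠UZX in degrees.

∠UZX = 32°

1. ∠UCZ = 115°  [linear pair at C on ZX]
2. ∠CZU = 32°  [△UZC]
3. ∠UZX = 32°  [C on ray ZX]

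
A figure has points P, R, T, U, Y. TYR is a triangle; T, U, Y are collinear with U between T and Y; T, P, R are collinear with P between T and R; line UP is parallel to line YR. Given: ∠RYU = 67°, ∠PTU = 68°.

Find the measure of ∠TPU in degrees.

1. ∠RYT = 67°  [U on ray YT]
2. ∠RTY = 68°  [U on TY, P on TR]
3. ∠TRY = 45°  [△TYR]
4. ∠TPU = 45°  [UP∥YR, corresponding at P]

∠TPU = 45°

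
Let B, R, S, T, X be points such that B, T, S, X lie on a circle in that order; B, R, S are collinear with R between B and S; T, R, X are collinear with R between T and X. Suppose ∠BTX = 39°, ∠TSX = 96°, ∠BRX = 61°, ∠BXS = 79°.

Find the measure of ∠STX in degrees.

1. ∠BSX = 39°  [same arc BX]
2. ∠SBX = 62°  [△BSX]
3. ∠STX = 62°  [same arc SX]

∠STX = 62°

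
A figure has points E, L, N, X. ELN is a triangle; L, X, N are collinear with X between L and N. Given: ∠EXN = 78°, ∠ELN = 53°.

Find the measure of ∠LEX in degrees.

1. ∠EXL = 102°  [linear pair at X on LN]
2. ∠ELX = 53°  [X on ray LN]
3. ∠LEX = 25°  [△ELX]

∠LEX = 25°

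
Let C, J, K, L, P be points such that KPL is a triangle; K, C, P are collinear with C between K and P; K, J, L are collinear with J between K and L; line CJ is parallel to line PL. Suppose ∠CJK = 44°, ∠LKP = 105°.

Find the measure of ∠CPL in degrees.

∠CPL = 31°

1. ∠KLP = 44°  [CJ∥PL, corresponding at J]
2. ∠KPL = 31°  [△KPL]
3. ∠CPL = 31°  [C on ray PK]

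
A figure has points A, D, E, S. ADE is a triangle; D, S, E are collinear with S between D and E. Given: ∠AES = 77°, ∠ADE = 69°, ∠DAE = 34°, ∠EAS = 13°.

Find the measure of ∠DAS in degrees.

∠DAS = 21°

1. ∠ASE = 90°  [△ASE]
2. ∠ADS = 69°  [S on ray DE]
3. ∠ASD = 90°  [linear pair at S on DE]
4. ∠DAS = 21°  [△ADS]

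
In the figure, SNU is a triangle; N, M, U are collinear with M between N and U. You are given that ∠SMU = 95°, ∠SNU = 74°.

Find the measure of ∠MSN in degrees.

1. ∠NMS = 85°  [linear pair at M on NU]
2. ∠MNS = 74°  [M on ray NU]
3. ∠MSN = 21°  [△SNM]

∠MSN = 21°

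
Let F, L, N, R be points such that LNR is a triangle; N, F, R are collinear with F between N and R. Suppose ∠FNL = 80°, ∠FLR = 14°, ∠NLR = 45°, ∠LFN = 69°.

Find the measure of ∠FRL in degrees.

1. ∠LNR = 80°  [F on ray NR]
2. ∠LRN = 55°  [△LNR]
3. ∠FRL = 55°  [F on ray RN]

∠FRL = 55°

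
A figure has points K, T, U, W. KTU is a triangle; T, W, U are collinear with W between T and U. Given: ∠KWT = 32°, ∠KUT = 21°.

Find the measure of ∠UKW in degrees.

∠UKW = 11°

1. ∠KWU = 148°  [linear pair at W on TU]
2. ∠KUW = 21°  [W on ray UT]
3. ∠UKW = 11°  [△KWU]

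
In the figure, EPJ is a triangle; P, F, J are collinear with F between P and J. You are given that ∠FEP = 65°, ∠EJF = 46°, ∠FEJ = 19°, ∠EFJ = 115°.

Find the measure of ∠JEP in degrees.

∠JEP = 84°

1. ∠EJP = 46°  [F on ray JP]
2. ∠EFP = 65°  [linear pair at F on PJ]
3. ∠EPF = 50°  [△EPF]
4. ∠EPJ = 50°  [F on ray PJ]
5. ∠JEP = 84°  [△EPJ]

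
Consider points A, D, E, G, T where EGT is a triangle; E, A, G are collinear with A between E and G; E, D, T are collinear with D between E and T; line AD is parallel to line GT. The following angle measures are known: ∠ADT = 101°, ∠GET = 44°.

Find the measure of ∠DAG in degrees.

1. ∠ADE = 79°  [linear pair at D on ET]
2. ∠AED = 44°  [A on EG, D on ET]
3. ∠DAE = 57°  [△EAD]
4. ∠DAG = 123°  [linear pair at A on EG]

∠DAG = 123°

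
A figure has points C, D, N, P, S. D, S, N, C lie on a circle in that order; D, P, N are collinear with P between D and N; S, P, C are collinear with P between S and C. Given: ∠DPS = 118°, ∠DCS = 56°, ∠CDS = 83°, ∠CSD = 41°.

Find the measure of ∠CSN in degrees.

1. ∠NPS = 62°  [linear pair at P on DN]
2. ∠DNS = 56°  [same arc DS]
3. ∠CSN = 62°  [△SPN]

∠CSN = 62°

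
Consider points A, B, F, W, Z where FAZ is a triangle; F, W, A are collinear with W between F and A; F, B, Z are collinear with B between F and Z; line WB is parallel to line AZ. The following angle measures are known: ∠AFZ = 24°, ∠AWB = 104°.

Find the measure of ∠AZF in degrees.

1. ∠BFW = 24°  [W on FA, B on FZ]
2. ∠BWF = 76°  [linear pair at W on FA]
3. ∠FBW = 80°  [△FWB]
4. ∠AZF = 80°  [WB∥AZ, corresponding at B]

∠AZF = 80°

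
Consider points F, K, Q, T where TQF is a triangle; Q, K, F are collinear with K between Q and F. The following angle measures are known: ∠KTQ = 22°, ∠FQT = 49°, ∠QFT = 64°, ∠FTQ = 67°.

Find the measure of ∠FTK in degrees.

∠FTK = 45°

1. ∠KQT = 49°  [K on ray QF]
2. ∠KFT = 64°  [K on ray FQ]
3. ∠QKT = 109°  [△TQK]
4. ∠FKT = 71°  [linear pair at K on QF]
5. ∠FTK = 45°  [△TKF]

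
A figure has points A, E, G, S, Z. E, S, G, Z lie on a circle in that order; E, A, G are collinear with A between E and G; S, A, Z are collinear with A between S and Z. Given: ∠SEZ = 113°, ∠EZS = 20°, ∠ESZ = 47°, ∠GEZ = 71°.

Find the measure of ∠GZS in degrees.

1. ∠SGZ = 67°  [cyclic ESGZ, opposite ∠E+∠G]
2. ∠GSZ = 71°  [same arc GZ]
3. ∠GZS = 42°  [△SGZ]

∠GZS = 42°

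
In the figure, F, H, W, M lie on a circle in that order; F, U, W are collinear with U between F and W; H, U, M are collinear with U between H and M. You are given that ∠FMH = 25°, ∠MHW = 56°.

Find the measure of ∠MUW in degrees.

1. ∠MFW = 56°  [same arc WM]
2. ∠FUM = 99°  [△FUM]
3. ∠MUW = 81°  [linear pair at U on FW]

∠MUW = 81°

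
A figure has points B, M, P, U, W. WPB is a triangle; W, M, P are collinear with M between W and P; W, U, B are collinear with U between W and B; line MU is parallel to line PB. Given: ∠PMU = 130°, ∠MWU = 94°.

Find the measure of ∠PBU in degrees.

1. ∠UMW = 50°  [linear pair at M on WP]
2. ∠MUW = 36°  [△WMU]
3. ∠BUM = 144°  [linear pair at U on WB]
4. ∠PBU = 36°  [MU∥PB, co-interior at B–U]

∠PBU = 36°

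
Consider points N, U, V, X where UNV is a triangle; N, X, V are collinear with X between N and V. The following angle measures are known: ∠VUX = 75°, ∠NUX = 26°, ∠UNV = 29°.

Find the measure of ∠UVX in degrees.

1. ∠UNX = 29°  [X on ray NV]
2. ∠NXU = 125°  [△UNX]
3. ∠UXV = 55°  [linear pair at X on NV]
4. ∠UVX = 50°  [△UXV]

∠UVX = 50°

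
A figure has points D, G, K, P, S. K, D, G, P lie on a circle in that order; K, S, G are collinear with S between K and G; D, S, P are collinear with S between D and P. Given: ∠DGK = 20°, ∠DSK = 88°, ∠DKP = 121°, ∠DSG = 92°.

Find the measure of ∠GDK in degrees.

1. ∠DPK = 20°  [same arc KD]
2. ∠KDP = 39°  [△KDP]
3. ∠DKG = 53°  [△KSD]
4. ∠GDK = 107°  [△KDG]

∠GDK = 107°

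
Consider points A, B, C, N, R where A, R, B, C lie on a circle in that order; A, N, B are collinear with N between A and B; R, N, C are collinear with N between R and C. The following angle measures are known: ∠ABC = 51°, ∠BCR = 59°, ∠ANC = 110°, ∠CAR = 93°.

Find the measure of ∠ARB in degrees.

1. ∠ARC = 51°  [same arc AC]
2. ∠BAR = 59°  [same arc RB]
3. ∠ACR = 36°  [△ARC]
4. ∠ABR = 36°  [same arc AR]
5. ∠ARB = 85°  [△ARB]

∠ARB = 85°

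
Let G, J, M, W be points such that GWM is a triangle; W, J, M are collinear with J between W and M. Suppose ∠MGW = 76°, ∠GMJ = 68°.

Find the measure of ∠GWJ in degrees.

1. ∠GMW = 68°  [J on ray MW]
2. ∠GWM = 36°  [△GWM]
3. ∠GWJ = 36°  [J on ray WM]

∠GWJ = 36°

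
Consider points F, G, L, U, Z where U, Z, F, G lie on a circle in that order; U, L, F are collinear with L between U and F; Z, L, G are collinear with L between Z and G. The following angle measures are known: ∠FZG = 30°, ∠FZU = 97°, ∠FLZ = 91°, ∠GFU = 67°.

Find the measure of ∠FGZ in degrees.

∠FGZ = 24°

1. ∠UFZ = 59°  [△ZLF]
2. ∠FUZ = 24°  [△UZF]
3. ∠FGZ = 24°  [same arc ZF]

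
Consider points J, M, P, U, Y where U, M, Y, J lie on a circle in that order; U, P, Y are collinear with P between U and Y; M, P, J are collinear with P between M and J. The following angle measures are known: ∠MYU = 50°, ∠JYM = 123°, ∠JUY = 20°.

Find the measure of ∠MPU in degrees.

1. ∠JMY = 20°  [same arc YJ]
2. ∠MPY = 110°  [△MPY]
3. ∠MPU = 70°  [linear pair at P on UY]

∠MPU = 70°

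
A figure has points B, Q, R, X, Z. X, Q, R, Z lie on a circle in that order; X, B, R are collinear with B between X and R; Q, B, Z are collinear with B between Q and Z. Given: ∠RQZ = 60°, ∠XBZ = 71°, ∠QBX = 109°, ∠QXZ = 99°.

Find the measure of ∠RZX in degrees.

1. ∠RXZ = 60°  [same arc RZ]
2. ∠QZX = 49°  [△XBZ]
3. ∠XQZ = 32°  [△XQZ]
4. ∠XRZ = 32°  [same arc XZ]
5. ∠RZX = 88°  [△XRZ]

∠RZX = 88°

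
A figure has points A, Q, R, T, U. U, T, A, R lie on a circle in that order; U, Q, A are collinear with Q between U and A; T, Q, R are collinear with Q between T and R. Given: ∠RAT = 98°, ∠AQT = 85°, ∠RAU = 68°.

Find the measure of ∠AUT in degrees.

1. ∠TQU = 95°  [linear pair at Q on UA]
2. ∠RTU = 68°  [same arc UR]
3. ∠AUT = 17°  [△UQT]

∠AUT = 17°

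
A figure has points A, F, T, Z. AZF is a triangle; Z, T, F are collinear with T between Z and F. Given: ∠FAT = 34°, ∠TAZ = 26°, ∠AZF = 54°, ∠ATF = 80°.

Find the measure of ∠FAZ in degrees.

∠FAZ = 60°

1. ∠AFT = 66°  [△ATF]
2. ∠AFZ = 66°  [T on ray FZ]
3. ∠FAZ = 60°  [△AZF]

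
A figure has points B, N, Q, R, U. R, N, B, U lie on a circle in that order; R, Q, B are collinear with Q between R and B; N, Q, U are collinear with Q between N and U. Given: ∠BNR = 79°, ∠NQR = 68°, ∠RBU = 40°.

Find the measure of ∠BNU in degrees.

1. ∠BUR = 101°  [cyclic RNBU, opposite ∠N+∠U]
2. ∠BRU = 39°  [△RBU]
3. ∠BNU = 39°  [same arc BU]

∠BNU = 39°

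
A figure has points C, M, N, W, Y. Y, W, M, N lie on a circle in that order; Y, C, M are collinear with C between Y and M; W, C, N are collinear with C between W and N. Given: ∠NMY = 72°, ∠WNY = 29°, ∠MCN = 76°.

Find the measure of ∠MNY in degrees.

1. ∠NWY = 72°  [same arc YN]
2. ∠WMY = 29°  [same arc YW]
3. ∠WCY = 76°  [vertical angles at C]
4. ∠MYW = 32°  [△YCW]
5. ∠MWY = 119°  [△YWM]
6. ∠MNY = 61°  [cyclic YWMN, opposite ∠W+∠N]

∠MNY = 61°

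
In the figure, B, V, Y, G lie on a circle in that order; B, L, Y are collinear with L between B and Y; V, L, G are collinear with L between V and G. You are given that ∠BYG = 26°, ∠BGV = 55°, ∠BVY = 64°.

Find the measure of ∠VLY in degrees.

∠VLY = 87°

1. ∠BVG = 26°  [same arc BG]
2. ∠BYV = 55°  [same arc BV]
3. ∠VBY = 61°  [△BVY]
4. ∠BLV = 93°  [△BLV]
5. ∠VLY = 87°  [linear pair at L on BY]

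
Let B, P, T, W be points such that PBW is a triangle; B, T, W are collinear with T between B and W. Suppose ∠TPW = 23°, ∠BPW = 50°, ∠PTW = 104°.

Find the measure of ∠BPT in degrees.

∠BPT = 27°

1. ∠PWT = 53°  [△PTW]
2. ∠BTP = 76°  [linear pair at T on BW]
3. ∠BWP = 53°  [T on ray WB]
4. ∠PBW = 77°  [△PBW]
5. ∠PBT = 77°  [T on ray BW]
6. ∠BPT = 27°  [△PBT]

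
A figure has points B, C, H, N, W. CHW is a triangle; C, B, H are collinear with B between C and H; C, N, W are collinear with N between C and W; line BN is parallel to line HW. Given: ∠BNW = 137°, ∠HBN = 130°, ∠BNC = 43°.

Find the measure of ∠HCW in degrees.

1. ∠CBN = 50°  [linear pair at B on CH]
2. ∠BCN = 87°  [△CBN]
3. ∠HCW = 87°  [B on CH, N on CW]

∠HCW = 87°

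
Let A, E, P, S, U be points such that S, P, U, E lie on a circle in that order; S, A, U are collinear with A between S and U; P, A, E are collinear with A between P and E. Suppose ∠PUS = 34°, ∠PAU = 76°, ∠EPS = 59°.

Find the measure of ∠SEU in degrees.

1. ∠PES = 34°  [same arc SP]
2. ∠EAS = 76°  [vertical angles at A]
3. ∠EUS = 59°  [same arc SE]
4. ∠ESU = 70°  [△SAE]
5. ∠SEU = 51°  [△SUE]

∠SEU = 51°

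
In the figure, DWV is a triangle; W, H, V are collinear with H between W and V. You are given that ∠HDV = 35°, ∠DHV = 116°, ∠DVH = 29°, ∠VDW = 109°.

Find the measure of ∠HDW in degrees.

1. ∠DHW = 64°  [linear pair at H on WV]
2. ∠DVW = 29°  [H on ray VW]
3. ∠DWV = 42°  [△DWV]
4. ∠DWH = 42°  [H on ray WV]
5. ∠HDW = 74°  [△DWH]

∠HDW = 74°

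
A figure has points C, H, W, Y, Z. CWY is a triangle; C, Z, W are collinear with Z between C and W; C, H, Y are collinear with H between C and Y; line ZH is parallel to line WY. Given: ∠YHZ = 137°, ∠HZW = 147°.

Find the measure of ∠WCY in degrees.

1. ∠CHZ = 43°  [linear pair at H on CY]
2. ∠CZH = 33°  [linear pair at Z on CW]
3. ∠HCZ = 104°  [△CZH]
4. ∠WCY = 104°  [Z on CW, H on CY]

∠WCY = 104°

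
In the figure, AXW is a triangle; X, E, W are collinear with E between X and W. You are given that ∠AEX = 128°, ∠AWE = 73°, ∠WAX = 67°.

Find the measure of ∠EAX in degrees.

∠EAX = 12°

1. ∠AWX = 73°  [E on ray WX]
2. ∠AXW = 40°  [△AXW]
3. ∠AXE = 40°  [E on ray XW]
4. ∠EAX = 12°  [△AXE]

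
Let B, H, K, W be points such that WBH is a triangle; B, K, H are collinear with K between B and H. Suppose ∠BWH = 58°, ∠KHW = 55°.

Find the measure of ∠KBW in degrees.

∠KBW = 67°

1. ∠BHW = 55°  [K on ray HB]
2. ∠HBW = 67°  [△WBH]
3. ∠KBW = 67°  [K on ray BH]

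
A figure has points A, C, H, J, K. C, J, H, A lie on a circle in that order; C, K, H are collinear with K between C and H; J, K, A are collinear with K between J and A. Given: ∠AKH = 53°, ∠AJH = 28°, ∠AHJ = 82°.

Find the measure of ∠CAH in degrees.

∠CAH = 95°

1. ∠ACH = 28°  [same arc HA]
2. ∠HAJ = 70°  [△JHA]
3. ∠AHC = 57°  [△HKA]
4. ∠CAH = 95°  [△CHA]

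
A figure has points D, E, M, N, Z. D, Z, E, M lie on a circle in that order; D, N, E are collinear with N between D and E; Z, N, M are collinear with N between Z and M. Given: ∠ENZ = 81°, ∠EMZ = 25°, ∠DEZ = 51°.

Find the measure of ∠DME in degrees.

1. ∠EDZ = 25°  [same arc ZE]
2. ∠DZE = 104°  [△DZE]
3. ∠DME = 76°  [cyclic DZEM, opposite ∠Z+∠M]

∠DME = 76°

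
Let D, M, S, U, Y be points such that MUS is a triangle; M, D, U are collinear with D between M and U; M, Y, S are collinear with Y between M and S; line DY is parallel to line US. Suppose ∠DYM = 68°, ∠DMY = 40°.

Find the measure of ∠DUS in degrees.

∠DUS = 72°

1. ∠MDY = 72°  [△MDY]
2. ∠UDY = 108°  [linear pair at D on MU]
3. ∠DUS = 72°  [DY∥US, co-interior at U–D]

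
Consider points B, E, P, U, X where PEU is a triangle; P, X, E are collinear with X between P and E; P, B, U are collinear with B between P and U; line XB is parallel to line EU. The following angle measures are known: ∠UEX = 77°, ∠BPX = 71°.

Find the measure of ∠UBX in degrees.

∠UBX = 148°

1. ∠PEU = 77°  [X on ray EP]
2. ∠EPU = 71°  [X on PE, B on PU]
3. ∠EUP = 32°  [△PEU]
4. ∠PBX = 32°  [XB∥EU, corresponding at B]
5. ∠UBX = 148°  [linear pair at B on PU]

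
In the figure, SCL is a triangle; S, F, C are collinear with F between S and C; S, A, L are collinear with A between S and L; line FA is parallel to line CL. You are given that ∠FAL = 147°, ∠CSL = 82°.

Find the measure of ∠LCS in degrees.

1. ∠FAS = 33°  [linear pair at A on SL]
2. ∠ASF = 82°  [F on SC, A on SL]
3. ∠AFS = 65°  [△SFA]
4. ∠LCS = 65°  [FA∥CL, corresponding at F]

∠LCS = 65°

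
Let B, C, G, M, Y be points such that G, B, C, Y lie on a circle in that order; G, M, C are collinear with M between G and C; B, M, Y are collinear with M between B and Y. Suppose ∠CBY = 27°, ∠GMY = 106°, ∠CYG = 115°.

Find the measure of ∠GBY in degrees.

1. ∠CGY = 27°  [same arc CY]
2. ∠GCY = 38°  [△GCY]
3. ∠GBY = 38°  [same arc GY]

∠GBY = 38°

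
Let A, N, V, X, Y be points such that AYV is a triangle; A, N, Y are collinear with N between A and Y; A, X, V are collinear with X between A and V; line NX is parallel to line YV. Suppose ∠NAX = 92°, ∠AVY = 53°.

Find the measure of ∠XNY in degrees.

1. ∠VAY = 92°  [N on AY, X on AV]
2. ∠AYV = 35°  [△AYV]
3. ∠ANX = 35°  [NX∥YV, corresponding at N]
4. ∠XNY = 145°  [linear pair at N on AY]

∠XNY = 145°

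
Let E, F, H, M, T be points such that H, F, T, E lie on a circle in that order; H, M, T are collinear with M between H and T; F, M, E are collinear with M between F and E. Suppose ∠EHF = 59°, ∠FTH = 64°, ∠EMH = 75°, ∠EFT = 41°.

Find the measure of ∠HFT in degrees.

1. ∠ETF = 121°  [cyclic HFTE, opposite ∠H+∠T]
2. ∠FEH = 64°  [same arc HF]
3. ∠EMT = 105°  [linear pair at M on HT]
4. ∠EHT = 41°  [△HME]
5. ∠FET = 18°  [△FTE]
6. ∠ETH = 57°  [△TME]
7. ∠HET = 82°  [△HTE]
8. ∠HFT = 98°  [cyclic HFTE, opposite ∠F+∠E]

∠HFT = 98°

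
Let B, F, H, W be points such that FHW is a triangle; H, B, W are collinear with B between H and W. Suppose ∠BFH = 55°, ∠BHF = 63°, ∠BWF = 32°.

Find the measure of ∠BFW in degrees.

∠BFW = 30°

1. ∠FBH = 62°  [△FHB]
2. ∠FBW = 118°  [linear pair at B on HW]
3. ∠BFW = 30°  [△FBW]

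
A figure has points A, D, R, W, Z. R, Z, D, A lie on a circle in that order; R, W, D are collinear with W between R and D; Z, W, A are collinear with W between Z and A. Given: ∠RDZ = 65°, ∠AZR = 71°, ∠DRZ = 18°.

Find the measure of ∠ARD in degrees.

1. ∠DZR = 97°  [△RZD]
2. ∠ADR = 71°  [same arc RA]
3. ∠DAR = 83°  [cyclic RZDA, opposite ∠Z+∠A]
4. ∠ARD = 26°  [△RDA]

∠ARD = 26°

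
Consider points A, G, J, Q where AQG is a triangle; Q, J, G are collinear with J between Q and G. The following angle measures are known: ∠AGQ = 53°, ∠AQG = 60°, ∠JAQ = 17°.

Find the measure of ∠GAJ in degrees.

1. ∠AGJ = 53°  [J on ray GQ]
2. ∠AQJ = 60°  [J on ray QG]
3. ∠AJQ = 103°  [△AQJ]
4. ∠AJG = 77°  [linear pair at J on QG]
5. ∠GAJ = 50°  [△AJG]

∠GAJ = 50°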